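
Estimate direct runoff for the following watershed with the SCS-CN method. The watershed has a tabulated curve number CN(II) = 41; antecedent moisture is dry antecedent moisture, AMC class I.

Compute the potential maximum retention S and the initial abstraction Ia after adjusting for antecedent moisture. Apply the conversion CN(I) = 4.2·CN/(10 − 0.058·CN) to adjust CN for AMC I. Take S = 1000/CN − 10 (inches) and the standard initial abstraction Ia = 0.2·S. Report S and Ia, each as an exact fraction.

Adjust CN=41 to AMC I: 4.2·41/(10 − 0.058·41) → (861/5) ÷ (3811/500) = 86100/3811 ≈ 22.592
S = 1000/(86100/3811) − 10 = 29500/861 in ≈ 34.262 in
Ia = 0.2·(29500/861) = 5900/861 in ≈ 6.852 in

S = 29500/861 in ≈ 34.262 in; Ia = 5900/861 in ≈ 6.852 in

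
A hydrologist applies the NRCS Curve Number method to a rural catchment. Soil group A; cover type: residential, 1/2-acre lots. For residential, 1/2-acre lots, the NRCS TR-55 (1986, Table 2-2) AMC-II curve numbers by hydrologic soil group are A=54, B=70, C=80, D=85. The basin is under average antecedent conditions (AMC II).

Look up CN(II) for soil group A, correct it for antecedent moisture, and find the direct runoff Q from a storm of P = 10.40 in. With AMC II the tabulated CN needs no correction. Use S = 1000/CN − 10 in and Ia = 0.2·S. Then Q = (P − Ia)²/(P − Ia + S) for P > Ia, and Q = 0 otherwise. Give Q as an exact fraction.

Q = 344569/78435 in ≈ 4.393 in

NRCS table: residential, 1/2-acre lots, soil group A → CN(II) = 54
AMC II — tabulated CN = 54 applies directly.
Max retention: S = 1000/54 − 10 = 230/27 in (≈ 8.519 in)
Initial abstraction Ia = S/5 = (230/27)/5 = 46/27 ≈ 1.704 in
Excess rainfall: 10.400 − 1.704 = 8.696 in; P > Ia so Q > 0
Runoff Q = (P−Ia)²/(P−Ia+S) = (8.696)²/(8.696+8.519) = 344569/78435 ≈ 4.393 in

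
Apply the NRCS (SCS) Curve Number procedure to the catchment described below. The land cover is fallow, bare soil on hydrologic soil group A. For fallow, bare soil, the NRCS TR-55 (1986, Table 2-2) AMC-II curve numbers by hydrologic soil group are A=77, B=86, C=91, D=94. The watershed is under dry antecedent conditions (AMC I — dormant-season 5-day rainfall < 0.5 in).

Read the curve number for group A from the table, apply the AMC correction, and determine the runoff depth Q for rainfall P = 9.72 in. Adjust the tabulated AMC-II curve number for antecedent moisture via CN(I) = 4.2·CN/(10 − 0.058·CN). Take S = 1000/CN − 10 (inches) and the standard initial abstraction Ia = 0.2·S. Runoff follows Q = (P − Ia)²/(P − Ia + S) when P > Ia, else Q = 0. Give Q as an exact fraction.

NRCS table: fallow, bare soil, soil group A → CN(II) = 77
Dry (AMC I): CN(I) = 4.2·77/(10 − 0.058·77) = (1617/5)/(2767/500) = 161700/2767 ≈ 58.439
Retention S: 1000/CN − 10 with CN=58.439 → S = 11500/1617 ≈ 7.112 in
Ia = 0.2·(11500/1617) = 2300/1617 in ≈ 1.422 in
Since P=9.720 > Ia=1.422: effective rainfall P−Ia = 335431/40425 in
Q: (335431/40425)² ÷ (622931/40425) = 112513955761/25181985675 in (≈ 4.468 in)

Q = 112513955761/25181985675 in ≈ 4.468 in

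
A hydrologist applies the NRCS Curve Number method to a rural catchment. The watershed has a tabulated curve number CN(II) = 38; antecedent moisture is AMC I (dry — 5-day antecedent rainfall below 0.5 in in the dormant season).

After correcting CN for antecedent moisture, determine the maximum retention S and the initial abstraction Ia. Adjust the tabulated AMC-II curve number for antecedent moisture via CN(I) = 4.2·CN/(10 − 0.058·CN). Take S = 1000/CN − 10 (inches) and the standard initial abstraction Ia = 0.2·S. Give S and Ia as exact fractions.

Dry (AMC I): CN(I) = 4.2·38/(10 − 0.058·38) = (798/5)/(1949/250) = 39900/1949 ≈ 20.472
Retention S: 1000/CN − 10 with CN=20.472 → S = 15500/399 ≈ 38.847 in
Ia = 0.2S: 0.2·38.847 = 7.769 in (exactly 3100/399)

S = 15500/399 in ≈ 38.847 in; Ia = 3100/399 in ≈ 7.769 in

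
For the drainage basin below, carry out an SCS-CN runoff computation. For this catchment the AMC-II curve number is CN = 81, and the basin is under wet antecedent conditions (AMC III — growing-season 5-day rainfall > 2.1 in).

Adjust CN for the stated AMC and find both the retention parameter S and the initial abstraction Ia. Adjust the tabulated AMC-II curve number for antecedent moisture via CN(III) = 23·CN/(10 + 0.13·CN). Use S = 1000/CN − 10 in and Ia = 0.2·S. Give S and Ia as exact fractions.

Wet (AMC III): CN(III) = 23·81/(10 + 0.13·81) = 1863/(2053/100) = 186300/2053 ≈ 90.745
S = 1000/(186300/2053) − 10 = 1900/1863 in ≈ 1.020 in
Ia = 0.2·(1900/1863) = 380/1863 in ≈ 0.204 in

S = 1900/1863 in ≈ 1.020 in; Ia = 380/1863 in ≈ 0.204 in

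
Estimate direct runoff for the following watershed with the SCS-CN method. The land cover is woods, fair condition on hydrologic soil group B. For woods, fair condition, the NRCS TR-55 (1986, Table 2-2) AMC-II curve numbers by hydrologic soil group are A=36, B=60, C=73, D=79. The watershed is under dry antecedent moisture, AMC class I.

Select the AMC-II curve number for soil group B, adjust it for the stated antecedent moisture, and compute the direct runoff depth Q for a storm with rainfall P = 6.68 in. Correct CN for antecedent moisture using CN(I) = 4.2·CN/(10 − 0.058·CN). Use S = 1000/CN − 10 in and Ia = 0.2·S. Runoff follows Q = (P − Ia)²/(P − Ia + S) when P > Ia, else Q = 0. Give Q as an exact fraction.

Q = 30481441/48070575 in ≈ 0.634 in

NRCS table: woods, fair condition, soil group B → CN(II) = 60
Adjust CN=60 to AMC I: 4.2·60/(10 − 0.058·60) → 252 ÷ (163/25) = 6300/163 ≈ 38.650
Retention S: 1000/CN − 10 with CN=38.650 → S = 1000/63 ≈ 15.873 in
Ia = 0.2·(1000/63) = 200/63 in ≈ 3.175 in
Since P=6.680 > Ia=3.175: effective rainfall P−Ia = 5521/1575 in
Runoff Q = (P−Ia)²/(P−Ia+S) = (3.505)²/(3.505+15.873) = 30481441/48070575 ≈ 0.634 in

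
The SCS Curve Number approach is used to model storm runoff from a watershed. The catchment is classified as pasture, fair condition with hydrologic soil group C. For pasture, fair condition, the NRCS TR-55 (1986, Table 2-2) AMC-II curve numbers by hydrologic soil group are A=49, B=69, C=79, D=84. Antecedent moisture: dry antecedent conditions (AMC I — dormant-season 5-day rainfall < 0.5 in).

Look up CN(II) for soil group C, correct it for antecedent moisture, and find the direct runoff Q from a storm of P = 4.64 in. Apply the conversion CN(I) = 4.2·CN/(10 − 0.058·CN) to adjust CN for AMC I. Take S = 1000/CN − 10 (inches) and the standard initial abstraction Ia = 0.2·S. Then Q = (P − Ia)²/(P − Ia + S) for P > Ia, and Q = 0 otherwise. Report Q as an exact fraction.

NRCS table: pasture, fair condition, soil group C → CN(II) = 79
CN(I) from CN(II)=79: (4.2·79)/(10 − 0.058·79) = 7900/129 ≈ 61.240
S = 1000/(7900/129) − 10 = 500/79 in ≈ 6.329 in
Ia = 0.2S: 0.2·6.329 = 1.266 in (exactly 100/79)
Excess rainfall: 4.640 − 1.266 = 3.374 in; P > Ia so Q > 0
Runoff Q = (P−Ia)²/(P−Ia+S) = (3.374)²/(3.374+6.329) = 11102224/9462225 ≈ 1.173 in

Q = 11102224/9462225 in ≈ 1.173 in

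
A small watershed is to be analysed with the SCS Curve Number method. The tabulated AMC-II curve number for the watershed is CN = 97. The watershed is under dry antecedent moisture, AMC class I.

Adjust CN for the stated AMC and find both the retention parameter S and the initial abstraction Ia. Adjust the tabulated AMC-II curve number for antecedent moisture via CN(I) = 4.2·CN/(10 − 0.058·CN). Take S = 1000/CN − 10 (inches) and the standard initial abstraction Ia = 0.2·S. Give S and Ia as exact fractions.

CN(I) from CN(II)=97: (4.2·97)/(10 − 0.058·97) = 67900/729 ≈ 93.141
Retention S: 1000/CN − 10 with CN=93.141 → S = 500/679 ≈ 0.736 in
Ia = 0.2·(500/679) = 100/679 in ≈ 0.147 in

S = 500/679 in ≈ 0.736 in; Ia = 100/679 in ≈ 0.147 in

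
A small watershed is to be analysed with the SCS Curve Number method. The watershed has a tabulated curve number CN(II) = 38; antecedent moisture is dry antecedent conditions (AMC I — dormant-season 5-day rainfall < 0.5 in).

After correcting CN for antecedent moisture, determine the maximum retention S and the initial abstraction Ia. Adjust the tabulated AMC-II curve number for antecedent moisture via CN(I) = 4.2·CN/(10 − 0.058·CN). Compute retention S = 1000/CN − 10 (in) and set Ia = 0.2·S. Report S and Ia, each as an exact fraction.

Adjust CN=38 to AMC I: 4.2·38/(10 − 0.058·38) → (798/5) ÷ (1949/250) = 39900/1949 ≈ 20.472
S = 1000/(39900/1949) − 10 = 15500/399 in ≈ 38.847 in
Ia = 0.2·(15500/399) = 3100/399 in ≈ 7.769 in

S = 15500/399 in ≈ 38.847 in; Ia = 3100/399 in ≈ 7.769 in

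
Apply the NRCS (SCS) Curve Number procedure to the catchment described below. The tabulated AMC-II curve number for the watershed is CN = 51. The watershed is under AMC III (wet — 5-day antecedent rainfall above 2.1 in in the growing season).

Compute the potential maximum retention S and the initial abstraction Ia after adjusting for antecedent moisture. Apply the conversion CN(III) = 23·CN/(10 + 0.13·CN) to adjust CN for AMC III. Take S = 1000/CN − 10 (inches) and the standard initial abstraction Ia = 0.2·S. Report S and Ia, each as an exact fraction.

S = 4900/1173 in ≈ 4.177 in; Ia = 980/1173 in ≈ 0.835 in

Wet (AMC III): CN(III) = 23·51/(10 + 0.13·51) = 1173/(1663/100) = 117300/1663 ≈ 70.535
Retention S: 1000/CN − 10 with CN=70.535 → S = 4900/1173 ≈ 4.177 in
Initial abstraction Ia = S/5 = (4900/1173)/5 = 980/1173 ≈ 0.835 in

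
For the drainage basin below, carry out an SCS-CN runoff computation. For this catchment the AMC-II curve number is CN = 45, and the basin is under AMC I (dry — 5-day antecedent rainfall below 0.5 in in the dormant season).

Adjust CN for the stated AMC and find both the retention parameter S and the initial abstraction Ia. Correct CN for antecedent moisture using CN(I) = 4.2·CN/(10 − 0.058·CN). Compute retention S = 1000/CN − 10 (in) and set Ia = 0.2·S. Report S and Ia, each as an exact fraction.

S = 5500/189 in ≈ 29.101 in; Ia = 1100/189 in ≈ 5.820 in

Dry (AMC I): CN(I) = 4.2·45/(10 − 0.058·45) = 189/(739/100) = 18900/739 ≈ 25.575
Max retention: S = 1000/(18900/739) − 10 = 5500/189 in (≈ 29.101 in)
Ia = 0.2S: 0.2·29.101 = 5.820 in (exactly 1100/189)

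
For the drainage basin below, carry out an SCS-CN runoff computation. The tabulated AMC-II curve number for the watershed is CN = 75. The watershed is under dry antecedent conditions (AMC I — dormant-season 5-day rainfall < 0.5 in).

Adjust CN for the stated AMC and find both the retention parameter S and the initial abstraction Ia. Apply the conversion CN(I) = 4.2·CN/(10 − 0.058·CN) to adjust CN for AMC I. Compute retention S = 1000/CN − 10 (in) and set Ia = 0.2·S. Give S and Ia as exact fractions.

S = 500/63 in ≈ 7.937 in; Ia = 100/63 in ≈ 1.587 in

CN(I) from CN(II)=75: (4.2·75)/(10 − 0.058·75) = 6300/113 ≈ 55.752
Retention S: 1000/CN − 10 with CN=55.752 → S = 500/63 ≈ 7.937 in
Ia = 0.2S: 0.2·7.937 = 1.587 in (exactly 100/63)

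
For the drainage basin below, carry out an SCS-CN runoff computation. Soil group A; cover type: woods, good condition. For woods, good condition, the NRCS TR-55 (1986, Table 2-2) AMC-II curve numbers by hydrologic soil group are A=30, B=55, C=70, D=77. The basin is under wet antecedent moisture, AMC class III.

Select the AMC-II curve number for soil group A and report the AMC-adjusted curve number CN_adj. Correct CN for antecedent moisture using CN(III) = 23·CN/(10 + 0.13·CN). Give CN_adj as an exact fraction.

NRCS table: woods, good condition, soil group A → CN(II) = 30
Adjust CN=30 to AMC III: 23·30/(10 + 0.13·30) → 690 ÷ (139/10) = 6900/139 ≈ 49.640

CN_adj = 6900/139 ≈ 49.640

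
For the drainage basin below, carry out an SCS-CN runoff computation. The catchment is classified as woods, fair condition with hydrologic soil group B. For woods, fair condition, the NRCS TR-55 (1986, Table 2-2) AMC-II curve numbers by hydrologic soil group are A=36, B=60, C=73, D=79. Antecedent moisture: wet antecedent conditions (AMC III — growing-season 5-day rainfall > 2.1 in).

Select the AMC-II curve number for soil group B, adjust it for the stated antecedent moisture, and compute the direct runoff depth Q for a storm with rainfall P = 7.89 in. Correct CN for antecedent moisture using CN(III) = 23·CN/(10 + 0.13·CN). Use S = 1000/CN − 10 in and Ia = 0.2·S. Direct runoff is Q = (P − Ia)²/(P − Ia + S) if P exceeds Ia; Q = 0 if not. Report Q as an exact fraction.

Q = 2544294481/486042900 in ≈ 5.235 in

NRCS table: woods, fair condition, soil group B → CN(II) = 60
CN(III) from CN(II)=60: (23·60)/(10 + 0.13·60) = 6900/89 ≈ 77.528
Max retention: S = 1000/(6900/89) − 10 = 200/69 in (≈ 2.899 in)
Ia = 0.2·(200/69) = 40/69 in ≈ 0.580 in
Since P=7.890 > Ia=0.580: effective rainfall P−Ia = 50441/6900 in
Runoff Q = (P−Ia)²/(P−Ia+S) = (7.310)²/(7.310+2.899) = 2544294481/486042900 ≈ 5.235 in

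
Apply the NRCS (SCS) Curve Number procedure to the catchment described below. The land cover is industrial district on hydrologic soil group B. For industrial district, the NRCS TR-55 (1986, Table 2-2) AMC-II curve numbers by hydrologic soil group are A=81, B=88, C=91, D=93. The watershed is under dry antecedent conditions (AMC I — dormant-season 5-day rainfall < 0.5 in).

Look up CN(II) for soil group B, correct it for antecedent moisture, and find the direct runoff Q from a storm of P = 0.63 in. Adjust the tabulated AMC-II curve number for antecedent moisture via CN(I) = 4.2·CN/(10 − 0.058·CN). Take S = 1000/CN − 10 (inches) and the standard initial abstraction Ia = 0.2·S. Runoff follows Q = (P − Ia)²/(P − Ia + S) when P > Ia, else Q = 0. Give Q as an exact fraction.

NRCS table: industrial district, soil group B → CN(II) = 88
Adjust CN=88 to AMC I: 4.2·88/(10 − 0.058·88) → (1848/5) ÷ (612/125) = 3850/51 ≈ 75.490
Max retention: S = 1000/(3850/51) − 10 = 250/77 in (≈ 3.247 in)
Initial abstraction Ia = S/5 = (250/77)/5 = 50/77 ≈ 0.649 in
P = 0.630 ≤ Ia = 0.649 in: entire storm abstracted, Q = 0.

Q = 0 in ≈ 0.000 in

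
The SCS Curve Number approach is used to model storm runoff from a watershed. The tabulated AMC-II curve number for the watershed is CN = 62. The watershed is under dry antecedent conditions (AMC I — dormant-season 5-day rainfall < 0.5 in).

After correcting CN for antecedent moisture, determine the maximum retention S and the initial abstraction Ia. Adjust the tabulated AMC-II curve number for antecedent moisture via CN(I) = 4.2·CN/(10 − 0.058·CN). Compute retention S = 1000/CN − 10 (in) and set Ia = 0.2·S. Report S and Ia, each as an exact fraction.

S = 9500/651 in ≈ 14.593 in; Ia = 1900/651 in ≈ 2.919 in

Dry (AMC I): CN(I) = 4.2·62/(10 − 0.058·62) = (1302/5)/(1601/250) = 65100/1601 ≈ 40.662
Retention S: 1000/CN − 10 with CN=40.662 → S = 9500/651 ≈ 14.593 in
Initial abstraction Ia = S/5 = (9500/651)/5 = 1900/651 ≈ 2.919 in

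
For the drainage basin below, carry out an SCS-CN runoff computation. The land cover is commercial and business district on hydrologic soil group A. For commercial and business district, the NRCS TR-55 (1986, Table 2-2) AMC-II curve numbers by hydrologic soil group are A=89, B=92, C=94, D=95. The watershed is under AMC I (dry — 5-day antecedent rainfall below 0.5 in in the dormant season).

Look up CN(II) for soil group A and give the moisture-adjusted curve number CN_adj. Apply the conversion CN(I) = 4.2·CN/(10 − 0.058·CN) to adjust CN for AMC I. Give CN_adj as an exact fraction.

CN_adj = 186900/2419 ≈ 77.263

NRCS table: commercial and business district, soil group A → CN(II) = 89
CN(I) from CN(II)=89: (4.2·89)/(10 − 0.058·89) = 186900/2419 ≈ 77.263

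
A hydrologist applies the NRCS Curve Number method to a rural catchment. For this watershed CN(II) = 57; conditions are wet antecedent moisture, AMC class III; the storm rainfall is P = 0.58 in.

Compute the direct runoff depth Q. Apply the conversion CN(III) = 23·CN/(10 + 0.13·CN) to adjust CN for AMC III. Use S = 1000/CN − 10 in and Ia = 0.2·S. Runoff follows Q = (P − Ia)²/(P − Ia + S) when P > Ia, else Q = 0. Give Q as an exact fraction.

Wet (AMC III): CN(III) = 23·57/(10 + 0.13·57) = 1311/(1741/100) = 131100/1741 ≈ 75.302
S = 1000/(131100/1741) − 10 = 4300/1311 in ≈ 3.280 in
Ia = 0.2·(4300/1311) = 860/1311 in ≈ 0.656 in
P = 0.580 ≤ Ia = 0.656 in: entire storm abstracted, Q = 0.

Q = 0 in ≈ 0.000 in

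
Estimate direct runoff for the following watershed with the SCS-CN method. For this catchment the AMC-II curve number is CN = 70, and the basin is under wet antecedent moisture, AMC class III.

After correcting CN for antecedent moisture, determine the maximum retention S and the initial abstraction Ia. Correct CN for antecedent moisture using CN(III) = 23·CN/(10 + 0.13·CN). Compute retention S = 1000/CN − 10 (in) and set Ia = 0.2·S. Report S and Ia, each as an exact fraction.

CN(III) from CN(II)=70: (23·70)/(10 + 0.13·70) = 16100/191 ≈ 84.293
S = 1000/(16100/191) − 10 = 300/161 in ≈ 1.863 in
Ia = 0.2S: 0.2·1.863 = 0.373 in (exactly 60/161)

S = 300/161 in ≈ 1.863 in; Ia = 60/161 in ≈ 0.373 in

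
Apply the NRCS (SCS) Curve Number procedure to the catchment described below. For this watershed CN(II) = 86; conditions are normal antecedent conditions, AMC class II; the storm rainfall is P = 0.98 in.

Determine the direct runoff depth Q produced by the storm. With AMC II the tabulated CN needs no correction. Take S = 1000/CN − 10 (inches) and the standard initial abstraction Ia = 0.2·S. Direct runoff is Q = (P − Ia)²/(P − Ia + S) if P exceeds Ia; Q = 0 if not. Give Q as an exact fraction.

Q = 282807/1507150 in ≈ 0.188 in

CN(II) = 86; AMC II needs no correction.
Max retention: S = 1000/86 − 10 = 70/43 in (≈ 1.628 in)
Ia = 0.2·(70/43) = 14/43 in ≈ 0.326 in
Since P=0.980 > Ia=0.326: effective rainfall P−Ia = 1407/2150 in
Runoff Q = (P−Ia)²/(P−Ia+S) = (0.654)²/(0.654+1.628) = 282807/1507150 ≈ 0.188 in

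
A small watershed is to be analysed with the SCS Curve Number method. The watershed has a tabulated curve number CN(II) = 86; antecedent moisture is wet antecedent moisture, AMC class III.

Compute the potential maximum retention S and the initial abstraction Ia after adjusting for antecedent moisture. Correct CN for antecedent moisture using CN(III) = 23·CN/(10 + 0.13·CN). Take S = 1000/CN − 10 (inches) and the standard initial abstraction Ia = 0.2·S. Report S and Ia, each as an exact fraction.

S = 700/989 in ≈ 0.708 in; Ia = 140/989 in ≈ 0.142 in

Wet (AMC III): CN(III) = 23·86/(10 + 0.13·86) = 1978/(1059/50) = 98900/1059 ≈ 93.390
Retention S: 1000/CN − 10 with CN=93.390 → S = 700/989 ≈ 0.708 in
Initial abstraction Ia = S/5 = (700/989)/5 = 140/989 ≈ 0.142 in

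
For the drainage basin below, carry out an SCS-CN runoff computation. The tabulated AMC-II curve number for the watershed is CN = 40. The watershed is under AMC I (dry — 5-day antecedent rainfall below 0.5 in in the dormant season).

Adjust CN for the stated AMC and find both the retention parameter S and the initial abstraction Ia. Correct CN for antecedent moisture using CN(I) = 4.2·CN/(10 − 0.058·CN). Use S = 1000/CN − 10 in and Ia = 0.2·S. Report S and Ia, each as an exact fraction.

S = 250/7 in ≈ 35.714 in; Ia = 50/7 in ≈ 7.143 in

CN(I) from CN(II)=40: (4.2·40)/(10 − 0.058·40) = 175/8 ≈ 21.875
Retention S: 1000/CN − 10 with CN=21.875 → S = 250/7 ≈ 35.714 in
Ia = 0.2·(250/7) = 50/7 in ≈ 7.143 in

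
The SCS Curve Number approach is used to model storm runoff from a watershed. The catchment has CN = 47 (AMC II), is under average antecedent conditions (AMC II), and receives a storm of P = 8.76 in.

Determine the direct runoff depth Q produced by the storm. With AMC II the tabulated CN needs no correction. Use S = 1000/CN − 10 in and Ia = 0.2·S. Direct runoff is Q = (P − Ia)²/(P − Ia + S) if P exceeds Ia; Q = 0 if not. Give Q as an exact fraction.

Q = 58415449/24549275 in ≈ 2.380 in

AMC II — tabulated CN = 47 applies directly.
S = 1000/47 − 10 = 530/47 in ≈ 11.277 in
Ia = 0.2S: 0.2·11.277 = 2.255 in (exactly 106/47)
Excess rainfall: 8.760 − 2.255 = 6.505 in; P > Ia so Q > 0
Runoff Q = (P−Ia)²/(P−Ia+S) = (6.505)²/(6.505+11.277) = 58415449/24549275 ≈ 2.380 in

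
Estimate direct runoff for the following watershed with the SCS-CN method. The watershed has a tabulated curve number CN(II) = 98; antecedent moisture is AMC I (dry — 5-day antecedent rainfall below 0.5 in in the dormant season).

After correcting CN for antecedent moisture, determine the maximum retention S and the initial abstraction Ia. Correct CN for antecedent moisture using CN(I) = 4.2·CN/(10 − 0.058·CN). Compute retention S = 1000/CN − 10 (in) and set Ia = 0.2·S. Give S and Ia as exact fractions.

CN(I) from CN(II)=98: (4.2·98)/(10 − 0.058·98) = 102900/1079 ≈ 95.366
S = 1000/(102900/1079) − 10 = 500/1029 in ≈ 0.486 in
Ia = 0.2S: 0.2·0.486 = 0.097 in (exactly 100/1029)

S = 500/1029 in ≈ 0.486 in; Ia = 100/1029 in ≈ 0.097 in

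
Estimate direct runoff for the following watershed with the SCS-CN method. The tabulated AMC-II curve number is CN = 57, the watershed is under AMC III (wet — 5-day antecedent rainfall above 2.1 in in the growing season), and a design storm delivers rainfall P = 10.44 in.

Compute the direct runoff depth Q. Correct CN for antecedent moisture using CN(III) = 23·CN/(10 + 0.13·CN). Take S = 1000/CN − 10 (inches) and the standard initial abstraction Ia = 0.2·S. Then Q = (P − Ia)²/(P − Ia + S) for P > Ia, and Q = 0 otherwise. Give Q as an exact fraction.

Q = 102829890241/14033304525 in ≈ 7.328 in

CN(III) from CN(II)=57: (23·57)/(10 + 0.13·57) = 131100/1741 ≈ 75.302
Retention S: 1000/CN − 10 with CN=75.302 → S = 4300/1311 ≈ 3.280 in
Initial abstraction Ia = S/5 = (4300/1311)/5 = 860/1311 ≈ 0.656 in
P − Ia = 10.440 − 0.656 = 320671/32775 ≈ 9.784 in (> 0, runoff occurs)
Runoff Q = (P−Ia)²/(P−Ia+S) = (9.784)²/(9.784+3.280) = 102829890241/14033304525 ≈ 7.328 in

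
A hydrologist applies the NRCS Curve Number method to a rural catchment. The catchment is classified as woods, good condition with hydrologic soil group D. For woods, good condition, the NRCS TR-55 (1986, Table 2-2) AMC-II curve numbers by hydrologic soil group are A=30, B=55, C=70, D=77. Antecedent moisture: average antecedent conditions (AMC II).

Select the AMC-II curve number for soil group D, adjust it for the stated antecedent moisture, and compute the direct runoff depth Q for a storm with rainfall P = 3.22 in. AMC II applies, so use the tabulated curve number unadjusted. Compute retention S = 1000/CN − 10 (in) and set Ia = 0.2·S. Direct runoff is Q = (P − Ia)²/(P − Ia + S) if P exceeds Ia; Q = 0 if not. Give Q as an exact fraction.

Q = 4432583/3615150 in ≈ 1.226 in

NRCS table: woods, good condition, soil group D → CN(II) = 77
AMC II — tabulated CN = 77 applies directly.
Retention S: 1000/CN − 10 with CN=77.000 → S = 230/77 ≈ 2.987 in
Ia = 0.2·(230/77) = 46/77 in ≈ 0.597 in
Since P=3.220 > Ia=0.597: effective rainfall P−Ia = 10097/3850 in
Q: (10097/3850)² ÷ (21597/3850) = 4432583/3615150 in (≈ 1.226 in)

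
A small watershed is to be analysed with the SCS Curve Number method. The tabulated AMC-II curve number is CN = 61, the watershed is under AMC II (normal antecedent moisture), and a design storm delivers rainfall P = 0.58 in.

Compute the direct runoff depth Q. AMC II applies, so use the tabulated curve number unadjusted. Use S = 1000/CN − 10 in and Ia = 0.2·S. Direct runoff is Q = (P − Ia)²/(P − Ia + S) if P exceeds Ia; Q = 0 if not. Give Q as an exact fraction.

Q = 0 in ≈ 0.000 in

CN(II) = 61; AMC II needs no correction.
Max retention: S = 1000/61 − 10 = 390/61 in (≈ 6.393 in)
Initial abstraction Ia = S/5 = (390/61)/5 = 78/61 ≈ 1.279 in
P = 0.580 ≤ Ia = 1.279 in: entire storm abstracted, Q = 0.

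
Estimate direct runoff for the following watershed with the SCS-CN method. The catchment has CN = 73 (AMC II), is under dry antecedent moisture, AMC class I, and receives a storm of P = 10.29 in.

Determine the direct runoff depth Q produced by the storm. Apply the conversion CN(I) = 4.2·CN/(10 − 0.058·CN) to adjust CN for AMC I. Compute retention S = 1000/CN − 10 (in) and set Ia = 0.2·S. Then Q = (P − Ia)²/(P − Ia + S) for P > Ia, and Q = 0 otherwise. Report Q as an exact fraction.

Adjust CN=73 to AMC I: 4.2·73/(10 − 0.058·73) → (1533/5) ÷ (2883/500) = 51100/961 ≈ 53.174
S = 1000/(51100/961) − 10 = 4500/511 in ≈ 8.806 in
Initial abstraction Ia = S/5 = (4500/511)/5 = 900/511 ≈ 1.761 in
Since P=10.290 > Ia=1.761: effective rainfall P−Ia = 435819/51100 in
Q: (435819/51100)² ÷ (885819/51100) = 63312733587/15088450300 in (≈ 4.196 in)

Q = 63312733587/15088450300 in ≈ 4.196 in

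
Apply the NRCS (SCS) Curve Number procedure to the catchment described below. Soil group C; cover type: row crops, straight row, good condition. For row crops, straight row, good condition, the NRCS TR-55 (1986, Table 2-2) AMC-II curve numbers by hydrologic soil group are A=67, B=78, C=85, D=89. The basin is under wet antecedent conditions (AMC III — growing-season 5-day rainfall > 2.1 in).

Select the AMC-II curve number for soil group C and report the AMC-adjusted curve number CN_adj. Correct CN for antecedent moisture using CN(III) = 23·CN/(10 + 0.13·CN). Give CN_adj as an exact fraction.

NRCS table: row crops, straight row, good condition, soil group C → CN(II) = 85
CN(III) from CN(II)=85: (23·85)/(10 + 0.13·85) = 39100/421 ≈ 92.874

CN_adj = 39100/421 ≈ 92.874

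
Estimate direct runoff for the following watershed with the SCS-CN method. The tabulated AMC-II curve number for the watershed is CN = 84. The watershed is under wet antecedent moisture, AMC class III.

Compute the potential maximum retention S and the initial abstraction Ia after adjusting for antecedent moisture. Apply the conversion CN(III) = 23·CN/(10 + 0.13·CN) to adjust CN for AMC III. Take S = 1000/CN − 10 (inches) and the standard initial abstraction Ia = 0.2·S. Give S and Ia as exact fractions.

S = 400/483 in ≈ 0.828 in; Ia = 80/483 in ≈ 0.166 in

Wet (AMC III): CN(III) = 23·84/(10 + 0.13·84) = 1932/(523/25) = 48300/523 ≈ 92.352
Max retention: S = 1000/(48300/523) − 10 = 400/483 in (≈ 0.828 in)
Initial abstraction Ia = S/5 = (400/483)/5 = 80/483 ≈ 0.166 in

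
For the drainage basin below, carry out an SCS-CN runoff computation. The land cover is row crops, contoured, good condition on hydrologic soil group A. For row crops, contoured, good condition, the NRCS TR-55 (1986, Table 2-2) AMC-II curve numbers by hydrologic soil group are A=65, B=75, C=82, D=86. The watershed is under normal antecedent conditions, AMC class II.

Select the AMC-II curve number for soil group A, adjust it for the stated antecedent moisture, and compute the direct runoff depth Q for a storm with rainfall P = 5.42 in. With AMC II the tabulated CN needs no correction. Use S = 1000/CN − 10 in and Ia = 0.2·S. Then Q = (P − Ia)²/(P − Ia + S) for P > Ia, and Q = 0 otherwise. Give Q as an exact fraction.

NRCS table: row crops, contoured, good condition, soil group A → CN(II) = 65
Average conditions: CN = 65 (no AMC adjustment).
Max retention: S = 1000/65 − 10 = 70/13 in (≈ 5.385 in)
Initial abstraction Ia = S/5 = (70/13)/5 = 14/13 ≈ 1.077 in
Since P=5.420 > Ia=1.077: effective rainfall P−Ia = 2823/650 in
Runoff Q = (P−Ia)²/(P−Ia+S) = (4.343)²/(4.343+5.385) = 7969329/4109950 ≈ 1.939 in

Q = 7969329/4109950 in ≈ 1.939 in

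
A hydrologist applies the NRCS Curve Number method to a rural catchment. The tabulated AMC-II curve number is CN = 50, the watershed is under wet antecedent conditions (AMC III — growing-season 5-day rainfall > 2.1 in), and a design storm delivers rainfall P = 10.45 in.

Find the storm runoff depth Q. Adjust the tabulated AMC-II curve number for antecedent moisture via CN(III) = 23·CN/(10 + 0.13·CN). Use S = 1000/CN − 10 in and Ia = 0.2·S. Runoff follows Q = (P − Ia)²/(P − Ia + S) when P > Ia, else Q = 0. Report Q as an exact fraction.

Adjust CN=50 to AMC III: 23·50/(10 + 0.13·50) → 1150 ÷ (33/2) = 2300/33 ≈ 69.697
Retention S: 1000/CN − 10 with CN=69.697 → S = 100/23 ≈ 4.348 in
Ia = 0.2·(100/23) = 20/23 in ≈ 0.870 in
Since P=10.450 > Ia=0.870: effective rainfall P−Ia = 4407/460 in
Q = (4407/460)²/((4407/460) + 100/23) = (19421649/211600)/(6407/460) = 19421649/2947220 in ≈ 6.590 in

Q = 19421649/2947220 in ≈ 6.590 in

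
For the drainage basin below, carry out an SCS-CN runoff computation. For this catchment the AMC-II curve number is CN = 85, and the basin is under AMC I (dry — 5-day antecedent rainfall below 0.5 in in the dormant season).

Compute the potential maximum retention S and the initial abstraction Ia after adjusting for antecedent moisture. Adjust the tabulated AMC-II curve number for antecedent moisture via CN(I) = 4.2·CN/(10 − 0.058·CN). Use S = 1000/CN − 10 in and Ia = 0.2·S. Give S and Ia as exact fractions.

CN(I) from CN(II)=85: (4.2·85)/(10 − 0.058·85) = 11900/169 ≈ 70.414
Retention S: 1000/CN − 10 with CN=70.414 → S = 500/119 ≈ 4.202 in
Initial abstraction Ia = S/5 = (500/119)/5 = 100/119 ≈ 0.840 in

S = 500/119 in ≈ 4.202 in; Ia = 100/119 in ≈ 0.840 in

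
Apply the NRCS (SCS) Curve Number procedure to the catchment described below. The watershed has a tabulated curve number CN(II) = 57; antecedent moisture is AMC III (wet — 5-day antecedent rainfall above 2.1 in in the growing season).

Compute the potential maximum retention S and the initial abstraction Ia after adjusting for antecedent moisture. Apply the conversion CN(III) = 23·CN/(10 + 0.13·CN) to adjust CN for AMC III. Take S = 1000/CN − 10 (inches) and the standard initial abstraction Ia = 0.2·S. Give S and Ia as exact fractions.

Adjust CN=57 to AMC III: 23·57/(10 + 0.13·57) → 1311 ÷ (1741/100) = 131100/1741 ≈ 75.302
Max retention: S = 1000/(131100/1741) − 10 = 4300/1311 in (≈ 3.280 in)
Ia = 0.2·(4300/1311) = 860/1311 in ≈ 0.656 in

S = 4300/1311 in ≈ 3.280 in; Ia = 860/1311 in ≈ 0.656 in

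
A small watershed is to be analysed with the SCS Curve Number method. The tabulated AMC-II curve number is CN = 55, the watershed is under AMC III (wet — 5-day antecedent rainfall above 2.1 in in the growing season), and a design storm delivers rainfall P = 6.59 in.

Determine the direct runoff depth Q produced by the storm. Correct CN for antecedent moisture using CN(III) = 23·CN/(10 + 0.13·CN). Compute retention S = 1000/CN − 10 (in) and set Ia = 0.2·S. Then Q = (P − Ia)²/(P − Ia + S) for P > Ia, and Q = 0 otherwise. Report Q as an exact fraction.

Q = 22119720529/6039793100 in ≈ 3.662 in

Wet (AMC III): CN(III) = 23·55/(10 + 0.13·55) = 1265/(343/20) = 25300/343 ≈ 73.761
Retention S: 1000/CN − 10 with CN=73.761 → S = 900/253 ≈ 3.557 in
Initial abstraction Ia = S/5 = (900/253)/5 = 180/253 ≈ 0.711 in
Excess rainfall: 6.590 − 0.711 = 5.879 in; P > Ia so Q > 0
Q: (148727/25300)² ÷ (238727/25300) = 22119720529/6039793100 in (≈ 3.662 in)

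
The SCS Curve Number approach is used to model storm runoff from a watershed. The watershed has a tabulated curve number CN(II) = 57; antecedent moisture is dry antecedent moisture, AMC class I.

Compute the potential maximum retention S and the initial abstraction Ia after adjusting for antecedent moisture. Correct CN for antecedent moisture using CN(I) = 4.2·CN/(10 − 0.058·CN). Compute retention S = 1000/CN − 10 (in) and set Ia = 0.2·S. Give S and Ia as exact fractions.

S = 21500/1197 in ≈ 17.962 in; Ia = 4300/1197 in ≈ 3.592 in

Dry (AMC I): CN(I) = 4.2·57/(10 − 0.058·57) = (1197/5)/(3347/500) = 119700/3347 ≈ 35.763
Max retention: S = 1000/(119700/3347) − 10 = 21500/1197 in (≈ 17.962 in)
Ia = 0.2S: 0.2·17.962 = 3.592 in (exactly 4300/1197)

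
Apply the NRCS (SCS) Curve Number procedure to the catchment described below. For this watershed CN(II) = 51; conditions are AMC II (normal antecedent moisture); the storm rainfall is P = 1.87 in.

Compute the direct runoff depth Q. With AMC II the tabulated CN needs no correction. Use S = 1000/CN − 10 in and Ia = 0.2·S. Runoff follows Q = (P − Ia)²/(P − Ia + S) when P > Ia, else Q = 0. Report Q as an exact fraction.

Q = 0 in ≈ 0.000 in

AMC II — tabulated CN = 51 applies directly.
Max retention: S = 1000/51 − 10 = 490/51 in (≈ 9.608 in)
Initial abstraction Ia = S/5 = (490/51)/5 = 98/51 ≈ 1.922 in
P = 1.870 ≤ Ia = 1.922 in: entire storm abstracted, Q = 0.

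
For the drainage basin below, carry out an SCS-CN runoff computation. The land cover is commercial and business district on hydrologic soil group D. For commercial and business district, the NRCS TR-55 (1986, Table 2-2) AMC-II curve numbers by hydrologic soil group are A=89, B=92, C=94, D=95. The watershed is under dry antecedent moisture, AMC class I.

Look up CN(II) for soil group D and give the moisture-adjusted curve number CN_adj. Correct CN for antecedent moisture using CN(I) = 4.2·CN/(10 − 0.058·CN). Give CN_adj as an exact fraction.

CN_adj = 39900/449 ≈ 88.864

NRCS table: commercial and business district, soil group D → CN(II) = 95
CN(I) from CN(II)=95: (4.2·95)/(10 − 0.058·95) = 39900/449 ≈ 88.864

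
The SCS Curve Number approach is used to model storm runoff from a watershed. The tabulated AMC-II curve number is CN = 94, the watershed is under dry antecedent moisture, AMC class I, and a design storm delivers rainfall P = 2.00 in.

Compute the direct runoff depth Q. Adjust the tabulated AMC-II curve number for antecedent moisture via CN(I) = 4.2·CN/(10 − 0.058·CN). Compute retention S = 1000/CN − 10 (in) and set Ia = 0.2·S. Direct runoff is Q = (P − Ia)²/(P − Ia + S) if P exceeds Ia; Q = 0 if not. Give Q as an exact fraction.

Adjust CN=94 to AMC I: 4.2·94/(10 − 0.058·94) → (1974/5) ÷ (1137/250) = 32900/379 ≈ 86.807
S = 1000/(32900/379) − 10 = 500/329 in ≈ 1.520 in
Initial abstraction Ia = S/5 = (500/329)/5 = 100/329 ≈ 0.304 in
Since P=2.000 > Ia=0.304: effective rainfall P−Ia = 558/329 in
Q = (558/329)²/((558/329) + 500/329) = (311364/108241)/(1058/329) = 155682/174041 in ≈ 0.895 in

Q = 155682/174041 in ≈ 0.895 in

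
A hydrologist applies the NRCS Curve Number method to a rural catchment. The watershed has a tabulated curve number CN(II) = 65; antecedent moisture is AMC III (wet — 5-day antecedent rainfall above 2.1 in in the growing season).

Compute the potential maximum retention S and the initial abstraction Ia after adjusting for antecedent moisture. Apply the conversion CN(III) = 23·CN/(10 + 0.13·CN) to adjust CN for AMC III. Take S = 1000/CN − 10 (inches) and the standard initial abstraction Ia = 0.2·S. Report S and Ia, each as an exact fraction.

S = 700/299 in ≈ 2.341 in; Ia = 140/299 in ≈ 0.468 in

Adjust CN=65 to AMC III: 23·65/(10 + 0.13·65) → 1495 ÷ (369/20) = 29900/369 ≈ 81.030
Retention S: 1000/CN − 10 with CN=81.030 → S = 700/299 ≈ 2.341 in
Ia = 0.2S: 0.2·2.341 = 0.468 in (exactly 140/299)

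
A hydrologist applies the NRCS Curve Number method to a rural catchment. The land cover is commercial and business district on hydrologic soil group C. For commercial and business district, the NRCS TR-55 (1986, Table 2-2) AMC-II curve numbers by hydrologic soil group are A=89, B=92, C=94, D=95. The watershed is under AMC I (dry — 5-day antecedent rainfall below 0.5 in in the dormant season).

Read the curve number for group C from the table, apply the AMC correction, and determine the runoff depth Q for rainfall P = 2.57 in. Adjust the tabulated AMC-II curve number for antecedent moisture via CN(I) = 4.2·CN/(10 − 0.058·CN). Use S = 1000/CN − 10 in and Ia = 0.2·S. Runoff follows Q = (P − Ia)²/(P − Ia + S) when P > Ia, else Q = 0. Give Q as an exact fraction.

NRCS table: commercial and business district, soil group C → CN(II) = 94
CN(I) from CN(II)=94: (4.2·94)/(10 − 0.058·94) = 32900/379 ≈ 86.807
S = 1000/(32900/379) − 10 = 500/329 in ≈ 1.520 in
Initial abstraction Ia = S/5 = (500/329)/5 = 100/329 ≈ 0.304 in
Since P=2.570 > Ia=0.304: effective rainfall P−Ia = 74553/32900 in
Runoff Q = (P−Ia)²/(P−Ia+S) = (2.266)²/(2.266+1.520) = 5558149809/4097793700 ≈ 1.356 in

Q = 5558149809/4097793700 in ≈ 1.356 in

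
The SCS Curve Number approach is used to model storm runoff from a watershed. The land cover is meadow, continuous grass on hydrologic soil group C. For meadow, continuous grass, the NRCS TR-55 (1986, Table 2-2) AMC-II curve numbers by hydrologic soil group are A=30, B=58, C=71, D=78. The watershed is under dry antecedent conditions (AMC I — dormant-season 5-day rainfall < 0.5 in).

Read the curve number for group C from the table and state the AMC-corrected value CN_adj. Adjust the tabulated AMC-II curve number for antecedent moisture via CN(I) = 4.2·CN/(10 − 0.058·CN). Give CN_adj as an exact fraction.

NRCS table: meadow, continuous grass, soil group C → CN(II) = 71
Adjust CN=71 to AMC I: 4.2·71/(10 − 0.058·71) → (1491/5) ÷ (2941/500) = 149100/2941 ≈ 50.697

CN_adj = 149100/2941 ≈ 50.697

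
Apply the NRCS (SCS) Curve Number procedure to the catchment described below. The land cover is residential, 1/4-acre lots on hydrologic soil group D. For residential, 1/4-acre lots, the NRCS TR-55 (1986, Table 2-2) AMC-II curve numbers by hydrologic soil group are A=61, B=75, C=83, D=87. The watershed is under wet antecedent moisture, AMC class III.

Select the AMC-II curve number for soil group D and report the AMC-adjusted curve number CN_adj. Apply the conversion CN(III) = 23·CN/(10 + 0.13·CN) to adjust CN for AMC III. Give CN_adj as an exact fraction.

NRCS table: residential, 1/4-acre lots, soil group D → CN(II) = 87
Wet (AMC III): CN(III) = 23·87/(10 + 0.13·87) = 2001/(2131/100) = 200100/2131 ≈ 93.900

CN_adj = 200100/2131 ≈ 93.900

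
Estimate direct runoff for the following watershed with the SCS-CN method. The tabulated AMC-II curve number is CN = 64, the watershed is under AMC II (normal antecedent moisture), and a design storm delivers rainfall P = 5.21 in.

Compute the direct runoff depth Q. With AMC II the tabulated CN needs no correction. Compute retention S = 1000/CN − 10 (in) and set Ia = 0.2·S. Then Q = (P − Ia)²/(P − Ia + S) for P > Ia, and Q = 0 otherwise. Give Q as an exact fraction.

Q = 667489/388400 in ≈ 1.719 in

AMC II — tabulated CN = 64 applies directly.
Max retention: S = 1000/64 − 10 = 45/8 in (≈ 5.625 in)
Ia = 0.2·(45/8) = 9/8 in ≈ 1.125 in
Excess rainfall: 5.210 − 1.125 = 4.085 in; P > Ia so Q > 0
Q = (817/200)²/((817/200) + 45/8) = (667489/40000)/(971/100) = 667489/388400 in ≈ 1.719 in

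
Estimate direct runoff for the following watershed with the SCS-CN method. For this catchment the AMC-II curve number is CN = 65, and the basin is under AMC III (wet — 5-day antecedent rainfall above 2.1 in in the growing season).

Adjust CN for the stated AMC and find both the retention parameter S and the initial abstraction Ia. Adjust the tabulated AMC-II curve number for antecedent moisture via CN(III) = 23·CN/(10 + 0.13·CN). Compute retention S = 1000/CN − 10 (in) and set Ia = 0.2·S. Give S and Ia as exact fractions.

CN(III) from CN(II)=65: (23·65)/(10 + 0.13·65) = 29900/369 ≈ 81.030
Max retention: S = 1000/(29900/369) − 10 = 700/299 in (≈ 2.341 in)
Ia = 0.2S: 0.2·2.341 = 0.468 in (exactly 140/299)

S = 700/299 in ≈ 2.341 in; Ia = 140/299 in ≈ 0.468 in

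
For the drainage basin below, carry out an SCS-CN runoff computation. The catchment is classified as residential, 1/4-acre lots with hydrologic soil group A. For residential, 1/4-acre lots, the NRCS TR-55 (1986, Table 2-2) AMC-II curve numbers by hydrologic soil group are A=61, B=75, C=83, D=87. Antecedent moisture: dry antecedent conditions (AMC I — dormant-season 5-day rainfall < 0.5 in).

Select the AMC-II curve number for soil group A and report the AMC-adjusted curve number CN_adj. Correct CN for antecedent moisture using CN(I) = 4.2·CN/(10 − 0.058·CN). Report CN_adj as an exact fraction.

CN_adj = 42700/1077 ≈ 39.647

NRCS table: residential, 1/4-acre lots, soil group A → CN(II) = 61
Dry (AMC I): CN(I) = 4.2·61/(10 − 0.058·61) = (1281/5)/(3231/500) = 42700/1077 ≈ 39.647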